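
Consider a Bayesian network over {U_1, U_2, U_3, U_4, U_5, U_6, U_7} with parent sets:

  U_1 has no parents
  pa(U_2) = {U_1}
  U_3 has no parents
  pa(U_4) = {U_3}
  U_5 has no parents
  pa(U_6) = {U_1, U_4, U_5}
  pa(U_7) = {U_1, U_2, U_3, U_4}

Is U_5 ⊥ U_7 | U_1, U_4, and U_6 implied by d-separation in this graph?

There are 4 undirected paths between U_5 and U_7; checking each against the conditioning set {U_1, U_4, U_6}:
Path 1: U_5 → U_6 ← U_4 → U_7
  U_4 is a fork here and U_4 is conditioned on, so the path is blocked at U_4.
Path 2: U_5 → U_6 ← U_4 ← U_3 → U_7
  U_4 is a chain here and U_4 is conditioned on, so the path is blocked at U_4.
Path 3: U_5 → U_6 ← U_1 → U_7
  U_1 is a fork here and U_1 is conditioned on, so the path is blocked at U_1.
Path 4: U_5 → U_6 ← U_1 → U_2 → U_7
  U_1 is a fork here and U_1 is conditioned on, so the path is blocked at U_1.
Since every path is blocked, d-separation holds.

Yes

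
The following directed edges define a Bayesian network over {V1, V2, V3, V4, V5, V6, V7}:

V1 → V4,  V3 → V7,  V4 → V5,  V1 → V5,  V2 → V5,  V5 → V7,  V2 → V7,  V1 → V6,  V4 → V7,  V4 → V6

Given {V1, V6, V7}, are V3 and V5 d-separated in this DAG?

No

Enumerating the 5 paths from V3 to V5 and testing each for blocking by {V1, V6, V7}:
  1. V3 → V7 ← V2 → V5 — V7:collider[open]; V2:fork[open] ⇒ active
  2. V3 → V7 ← V5 — V7:collider[open] ⇒ active
  3. V3 → V7 ← V4 ← V1 → V5 — V7:collider[open]; V4:chain[open]; V1:fork[blocks] ⇒ blocked
  4. V3 → V7 ← V4 → V5 — V7:collider[open]; V4:fork[open] ⇒ active
  5. V3 → V7 ← V4 → V6 ← V1 → V5 — V7:collider[open]; V4:fork[open]; V6:collider[open]; V1:fork[blocks] ⇒ blocked
Since the path V3 → V7 ← V2 → V5 is active, V3 and V5 are not d-separated given {V1, V6, V7}.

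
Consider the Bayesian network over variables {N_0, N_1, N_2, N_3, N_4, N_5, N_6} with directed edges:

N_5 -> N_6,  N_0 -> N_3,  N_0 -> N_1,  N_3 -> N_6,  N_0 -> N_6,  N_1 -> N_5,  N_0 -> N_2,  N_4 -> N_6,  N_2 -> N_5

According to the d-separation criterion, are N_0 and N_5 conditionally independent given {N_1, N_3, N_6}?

There are 4 undirected paths between N_0 and N_5; checking each against the conditioning set {N_1, N_3, N_6}:
  1. N_0 → N_1 → N_5 — N_1:chain[blocks] ⇒ blocked
  2. N_0 → N_3 → N_6 ← N_5 — N_3:chain[blocks]; N_6:collider[open] ⇒ blocked
  3. N_0 → N_6 ← N_5 — N_6:collider[open] ⇒ active
  4. N_0 → N_2 → N_5 — N_2:chain[open] ⇒ active
Because an active path exists, N_0 and N_5 are not d-separated.

No — N_0 and N_5 are not d-separated given {N_1, N_3, N_6}.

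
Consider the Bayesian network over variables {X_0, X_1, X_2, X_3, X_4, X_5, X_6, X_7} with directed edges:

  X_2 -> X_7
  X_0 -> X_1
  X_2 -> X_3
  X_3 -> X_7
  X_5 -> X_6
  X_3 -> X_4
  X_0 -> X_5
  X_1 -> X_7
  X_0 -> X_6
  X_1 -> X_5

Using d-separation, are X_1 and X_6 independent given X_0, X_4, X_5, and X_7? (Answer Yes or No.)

Yes

Enumerating the 4 paths from X_1 to X_6 and testing each for blocking by {X_0, X_4, X_5, X_7}:
Path 1: X_1 ← X_0 → X_5 → X_6
  X_0 is a fork here and X_0 is conditioned on, so the path is blocked at X_0.
Path 2: X_1 ← X_0 → X_6
  X_0 is a fork here and X_0 is conditioned on, so the path is blocked at X_0.
Path 3: X_1 → X_5 ← X_0 → X_6
  X_0 is a fork here and X_0 is conditioned on, so the path is blocked at X_0.
Path 4: X_1 → X_5 → X_6
  X_5 is a chain here and X_5 is conditioned on, so the path is blocked at X_5.
Every path is blocked, so X_1 and X_6 are d-separated given {X_0, X_4, X_5, X_7}.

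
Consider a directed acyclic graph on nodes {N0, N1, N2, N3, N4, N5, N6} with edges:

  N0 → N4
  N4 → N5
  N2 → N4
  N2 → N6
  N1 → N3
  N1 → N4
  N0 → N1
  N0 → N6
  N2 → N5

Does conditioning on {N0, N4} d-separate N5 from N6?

No

There are 6 undirected paths between N5 and N6; checking each against the conditioning set {N0, N4}:
Path 1: N5 ← N2 → N4 ← N0 → N6
  N0 is a fork here and N0 is conditioned on, so the path is blocked at N0.
Path 2: N5 ← N2 → N4 ← N1 ← N0 → N6
  N0 is a fork here and N0 is conditioned on, so the path is blocked at N0.
Path 3: N5 ← N2 → N6
  N2 is a fork and N2 is not conditioned on — no node blocks this path, so it is active.
Path 4: N5 ← N4 ← N2 → N6
  N4 is a chain here and N4 is conditioned on, so the path is blocked at N4.
Path 5: N5 ← N4 ← N0 → N6
  N4 is a chain here and N4 is conditioned on, so the path is blocked at N4.
Path 6: N5 ← N4 ← N1 ← N0 → N6
  N4 is a chain here and N4 is conditioned on, so the path is blocked at N4.
Because an active path exists, N5 and N6 are not d-separated.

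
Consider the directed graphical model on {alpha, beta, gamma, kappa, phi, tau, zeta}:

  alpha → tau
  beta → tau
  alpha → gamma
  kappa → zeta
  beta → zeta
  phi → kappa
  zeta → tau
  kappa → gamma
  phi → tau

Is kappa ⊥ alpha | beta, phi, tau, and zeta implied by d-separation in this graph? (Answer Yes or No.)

4 paths connect kappa and alpha; each must be blocked for d-separation to hold:
Path 1: kappa → zeta → tau ← alpha
  zeta is a chain here and zeta is conditioned on, so the path is blocked at zeta.
Path 2: kappa → zeta ← beta → tau ← alpha
  beta is a fork here and beta is conditioned on, so the path is blocked at beta.
Path 3: kappa ← phi → tau ← alpha
  phi is a fork here and phi is conditioned on, so the path is blocked at phi.
Path 4: kappa → gamma ← alpha
  gamma is a collider here and neither gamma nor any of its descendants is conditioned on, so the collider stays closed — the path is blocked at gamma.
Every path is blocked, so kappa and alpha are d-separated given {beta, phi, tau, zeta}.

Yes — kappa and alpha are d-separated given {beta, phi, tau, zeta}.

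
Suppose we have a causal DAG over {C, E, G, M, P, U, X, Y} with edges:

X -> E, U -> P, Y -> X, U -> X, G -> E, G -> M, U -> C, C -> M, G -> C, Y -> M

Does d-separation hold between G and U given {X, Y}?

Yes — G and U are d-separated given {X, Y}.

There are 6 undirected paths between G and U; checking each against the conditioning set {X, Y}:
Path 1: G → M ← C ← U
  M is a collider here and neither M nor any of its descendants is conditioned on, so the collider stays closed — the path is blocked at M.
Path 2: G → M ← Y → X ← U
  M is a collider here and neither M nor any of its descendants is conditioned on, so the collider stays closed — the path is blocked at M.
Path 3: G → E ← X ← U
  E is a collider here and neither E nor any of its descendants is conditioned on, so the collider stays closed — the path is blocked at E.
Path 4: G → E ← X ← Y → M ← C ← U
  E is a collider here and neither E nor any of its descendants is conditioned on, so the collider stays closed — the path is blocked at E.
Path 5: G → C → M ← Y → X ← U
  M is a collider here and neither M nor any of its descendants is conditioned on, so the collider stays closed — the path is blocked at M.
Path 6: G → C ← U
  C is a collider here and neither C nor any of its descendants is conditioned on, so the collider stays closed — the path is blocked at C.
Every path is blocked, so G and U are d-separated given {X, Y}.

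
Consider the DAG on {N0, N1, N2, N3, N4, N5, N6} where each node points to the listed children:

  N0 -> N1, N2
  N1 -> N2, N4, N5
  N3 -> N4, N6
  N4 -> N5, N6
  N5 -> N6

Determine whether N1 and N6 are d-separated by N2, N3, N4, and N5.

We examine all 6 paths between N1 and N6:
Path 1: N1 → N4 → N6
  N4 is a chain here and N4 is conditioned on, so the path is blocked at N4.
Path 2: N1 → N4 ← N3 → N6
  N3 is a fork here and N3 is conditioned on, so the path is blocked at N3.
Path 3: N1 → N4 → N5 → N6
  N4 is a chain here and N4 is conditioned on, so the path is blocked at N4.
Path 4: N1 → N5 ← N4 → N6
  N4 is a fork here and N4 is conditioned on, so the path is blocked at N4.
Path 5: N1 → N5 ← N4 ← N3 → N6
  N4 is a chain here and N4 is conditioned on, so the path is blocked at N4.
Path 6: N1 → N5 → N6
  N5 is a chain here and N5 is conditioned on, so the path is blocked at N5.
Since every path is blocked, d-separation holds.

Yes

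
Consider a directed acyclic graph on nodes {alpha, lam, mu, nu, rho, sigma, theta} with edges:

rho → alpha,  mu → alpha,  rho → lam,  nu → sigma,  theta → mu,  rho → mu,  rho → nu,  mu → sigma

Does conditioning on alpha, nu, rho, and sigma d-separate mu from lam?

Yes — mu and lam are d-separated given {alpha, nu, rho, sigma}.

There are 3 undirected paths between mu and lam; checking each against the conditioning set {alpha, nu, rho, sigma}:
Path 1: mu ← rho → lam
  rho is a fork here and rho is conditioned on, so the path is blocked at rho.
Path 2: mu → sigma ← nu ← rho → lam
  nu is a chain here and nu is conditioned on, so the path is blocked at nu.
Path 3: mu → alpha ← rho → lam
  rho is a fork here and rho is conditioned on, so the path is blocked at rho.
Every path is blocked, so mu and lam are d-separated given {alpha, nu, rho, sigma}.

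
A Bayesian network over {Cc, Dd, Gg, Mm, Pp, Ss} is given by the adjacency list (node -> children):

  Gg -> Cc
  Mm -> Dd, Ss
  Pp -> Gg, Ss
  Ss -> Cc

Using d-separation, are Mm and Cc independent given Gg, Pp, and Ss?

There are 2 undirected paths between Mm and Cc; checking each against the conditioning set {Gg, Pp, Ss}:
Path 1: Mm → Ss → Cc
  Ss is a chain here and Ss is conditioned on, so the path is blocked at Ss.
Path 2: Mm → Ss ← Pp → Gg → Cc
  Pp is a fork here and Pp is conditioned on, so the path is blocked at Pp.
All paths are blocked; Mm ⊥ Cc | {Gg, Pp, Ss} holds.

Yes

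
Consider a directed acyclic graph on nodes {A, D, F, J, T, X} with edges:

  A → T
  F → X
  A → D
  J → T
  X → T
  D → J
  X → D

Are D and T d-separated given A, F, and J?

No

We examine all 3 paths between D and T:
Path 1: D ← X → T
  X is a fork and X is not conditioned on — no node blocks this path, so it is active.
Path 2: D → J → T
  J is a chain here and J is conditioned on, so the path is blocked at J.
Path 3: D ← A → T
  A is a fork here and A is conditioned on, so the path is blocked at A.
At least one path is unblocked, so d-separation fails.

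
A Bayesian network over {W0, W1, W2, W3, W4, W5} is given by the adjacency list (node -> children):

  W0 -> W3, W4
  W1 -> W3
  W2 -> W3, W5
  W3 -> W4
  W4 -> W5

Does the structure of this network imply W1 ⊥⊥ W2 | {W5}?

Enumerating the 3 paths from W1 to W2 and testing each for blocking by {W5}:
  1. W1 → W3 ← W2 — W3:collider[open] ⇒ active
  2. W1 → W3 → W4 → W5 ← W2 — W3:chain[open]; W4:chain[open]; W5:collider[open] ⇒ active
  3. W1 → W3 ← W0 → W4 → W5 ← W2 — W3:collider[open]; W0:fork[open]; W4:chain[open]; W5:collider[open] ⇒ active
Because an active path exists, W1 and W2 are not d-separated.

No — W1 and W2 are not d-separated given {W5}.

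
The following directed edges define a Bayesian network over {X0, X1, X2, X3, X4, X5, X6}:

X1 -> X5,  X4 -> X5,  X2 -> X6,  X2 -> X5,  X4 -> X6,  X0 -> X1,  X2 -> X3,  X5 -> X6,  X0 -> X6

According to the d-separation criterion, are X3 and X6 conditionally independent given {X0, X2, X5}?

We examine all 4 paths between X3 and X6:
  1. X3 ← X2 → X5 ← X1 ← X0 → X6 — X2:fork[blocks]; X5:collider[open]; X1:chain[open]; X0:fork[blocks] ⇒ blocked
  2. X3 ← X2 → X5 ← X4 → X6 — X2:fork[blocks]; X5:collider[open]; X4:fork[open] ⇒ blocked
  3. X3 ← X2 → X5 → X6 — X2:fork[blocks]; X5:chain[blocks] ⇒ blocked
  4. X3 ← X2 → X6 — X2:fork[blocks] ⇒ blocked
All paths are blocked; X3 ⊥ X6 | {X0, X2, X5} holds.

Yes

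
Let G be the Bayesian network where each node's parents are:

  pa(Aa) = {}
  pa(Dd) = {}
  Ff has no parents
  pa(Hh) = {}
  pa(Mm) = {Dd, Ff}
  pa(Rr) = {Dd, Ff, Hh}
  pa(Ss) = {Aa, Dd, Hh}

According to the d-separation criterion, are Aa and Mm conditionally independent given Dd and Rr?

We examine all 4 paths between Aa and Mm:
Path 1: Aa → Ss ← Hh → Rr ← Ff → Mm
  Ss is a collider here and neither Ss nor any of its descendants is conditioned on, so the collider stays closed — the path is blocked at Ss.
Path 2: Aa → Ss ← Hh → Rr ← Dd → Mm
  Ss is a collider here and neither Ss nor any of its descendants is conditioned on, so the collider stays closed — the path is blocked at Ss.
Path 3: Aa → Ss ← Dd → Mm
  Ss is a collider here and neither Ss nor any of its descendants is conditioned on, so the collider stays closed — the path is blocked at Ss.
Path 4: Aa → Ss ← Dd → Rr ← Ff → Mm
  Ss is a collider here and neither Ss nor any of its descendants is conditioned on, so the collider stays closed — the path is blocked at Ss.
Every path is blocked, so Aa and Mm are d-separated given {Dd, Rr}.

Yes — Aa and Mm are d-separated given {Dd, Rr}.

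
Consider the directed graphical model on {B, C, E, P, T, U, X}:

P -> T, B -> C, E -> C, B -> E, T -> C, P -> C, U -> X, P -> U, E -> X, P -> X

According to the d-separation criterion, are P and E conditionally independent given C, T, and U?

Enumerating the 6 paths from P to E and testing each for blocking by {C, T, U}:
Path 1: P → U → X ← E
  U is a chain here and U is conditioned on, so the path is blocked at U.
Path 2: P → T → C ← E
  T is a chain here and T is conditioned on, so the path is blocked at T.
Path 3: P → T → C ← B → E
  T is a chain here and T is conditioned on, so the path is blocked at T.
Path 4: P → C ← E
  C is a collider and C is conditioned on, which opens it — no node blocks this path, so it is active.
Path 5: P → C ← B → E
  C is a collider and C is conditioned on, which opens it; B is a fork and B is not conditioned on — no node blocks this path, so it is active.
Path 6: P → X ← E
  X is a collider here and neither X nor any of its descendants is conditioned on, so the collider stays closed — the path is blocked at X.
Since the path P → C ← E is active, P and E are not d-separated given {C, T, U}.

No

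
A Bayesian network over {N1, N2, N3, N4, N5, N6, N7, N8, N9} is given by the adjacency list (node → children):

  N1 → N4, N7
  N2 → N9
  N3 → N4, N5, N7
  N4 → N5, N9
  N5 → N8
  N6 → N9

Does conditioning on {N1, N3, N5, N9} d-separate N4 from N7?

Yes — N4 and N7 are d-separated given {N1, N3, N5, N9}.

3 paths connect N4 and N7; each must be blocked for d-separation to hold:
Path 1: N4 ← N1 → N7
  N1 is a fork here and N1 is conditioned on, so the path is blocked at N1.
Path 2: N4 → N5 ← N3 → N7
  N3 is a fork here and N3 is conditioned on, so the path is blocked at N3.
Path 3: N4 ← N3 → N7
  N3 is a fork here and N3 is conditioned on, so the path is blocked at N3.
Since every path is blocked, d-separation holds.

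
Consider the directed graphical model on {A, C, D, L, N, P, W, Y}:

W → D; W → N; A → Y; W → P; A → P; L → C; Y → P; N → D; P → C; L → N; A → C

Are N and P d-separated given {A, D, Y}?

Enumerating the 5 paths from N to P and testing each for blocking by {A, D, Y}:
  1. N ← W → P — W:fork[open] ⇒ active
  2. N ← L → C ← P — L:fork[open]; C:collider[blocks] ⇒ blocked
  3. N ← L → C ← A → P — L:fork[open]; C:collider[blocks]; A:fork[blocks] ⇒ blocked
  4. N ← L → C ← A → Y → P — L:fork[open]; C:collider[blocks]; A:fork[blocks]; Y:chain[blocks] ⇒ blocked
  5. N → D ← W → P — D:collider[open]; W:fork[open] ⇒ active
Since the path N ← W → P is active, N and P are not d-separated given {A, D, Y}.

No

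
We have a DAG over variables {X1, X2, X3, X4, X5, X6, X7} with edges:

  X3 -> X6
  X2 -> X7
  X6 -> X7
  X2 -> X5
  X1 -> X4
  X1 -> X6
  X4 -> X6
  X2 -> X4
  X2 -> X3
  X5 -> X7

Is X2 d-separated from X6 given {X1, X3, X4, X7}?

No — X2 and X6 are not d-separated given {X1, X3, X4, X7}.

There are 5 undirected paths between X2 and X6; checking each against the conditioning set {X1, X3, X4, X7}:
Path 1: X2 → X4 ← X1 → X6
  X1 is a fork here and X1 is conditioned on, so the path is blocked at X1.
Path 2: X2 → X4 → X6
  X4 is a chain here and X4 is conditioned on, so the path is blocked at X4.
Path 3: X2 → X7 ← X6
  X7 is a collider and X7 is conditioned on, which opens it — no node blocks this path, so it is active.
Path 4: X2 → X5 → X7 ← X6
  X5 is a chain and X5 is not conditioned on; X7 is a collider and X7 is conditioned on, which opens it — no node blocks this path, so it is active.
Path 5: X2 → X3 → X6
  X3 is a chain here and X3 is conditioned on, so the path is blocked at X3.
Because an active path exists, X2 and X6 are not d-separated.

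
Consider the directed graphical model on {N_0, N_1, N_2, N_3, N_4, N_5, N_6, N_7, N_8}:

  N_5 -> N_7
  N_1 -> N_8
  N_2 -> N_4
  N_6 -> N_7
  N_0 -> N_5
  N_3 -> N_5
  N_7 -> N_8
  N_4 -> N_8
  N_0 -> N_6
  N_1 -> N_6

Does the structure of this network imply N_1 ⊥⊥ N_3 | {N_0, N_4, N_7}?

4 paths connect N_1 and N_3; each must be blocked for d-separation to hold:
  1. N_1 → N_8 ← N_7 ← N_6 ← N_0 → N_5 ← N_3 — N_8:collider[blocks]; N_7:chain[blocks]; N_6:chain[open]; N_0:fork[blocks]; N_5:collider[open] ⇒ blocked
  2. N_1 → N_8 ← N_7 ← N_5 ← N_3 — N_8:collider[blocks]; N_7:chain[blocks]; N_5:chain[open] ⇒ blocked
  3. N_1 → N_6 ← N_0 → N_5 ← N_3 — N_6:collider[open]; N_0:fork[blocks]; N_5:collider[open] ⇒ blocked
  4. N_1 → N_6 → N_7 ← N_5 ← N_3 — N_6:chain[open]; N_7:collider[open]; N_5:chain[open] ⇒ active
Since the path N_1 → N_6 → N_7 ← N_5 ← N_3 is active, N_1 and N_3 are not d-separated given {N_0, N_4, N_7}.

No — N_1 and N_3 are not d-separated given {N_0, N_4, N_7}.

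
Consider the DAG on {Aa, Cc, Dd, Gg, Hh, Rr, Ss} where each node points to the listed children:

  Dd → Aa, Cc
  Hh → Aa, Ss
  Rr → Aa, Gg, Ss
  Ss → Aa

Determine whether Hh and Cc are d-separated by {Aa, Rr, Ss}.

No

3 paths connect Hh and Cc; each must be blocked for d-separation to hold:
  1. Hh → Ss ← Rr → Aa ← Dd → Cc — Ss:collider[open]; Rr:fork[blocks]; Aa:collider[open]; Dd:fork[open] ⇒ blocked
  2. Hh → Ss → Aa ← Dd → Cc — Ss:chain[blocks]; Aa:collider[open]; Dd:fork[open] ⇒ blocked
  3. Hh → Aa ← Dd → Cc — Aa:collider[open]; Dd:fork[open] ⇒ active
Because an active path exists, Hh and Cc are not d-separated.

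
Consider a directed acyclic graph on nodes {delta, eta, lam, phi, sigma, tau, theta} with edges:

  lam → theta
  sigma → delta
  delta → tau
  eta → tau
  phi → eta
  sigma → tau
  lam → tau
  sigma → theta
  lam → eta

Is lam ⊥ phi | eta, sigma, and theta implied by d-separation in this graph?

There are 4 undirected paths between lam and phi; checking each against the conditioning set {eta, sigma, theta}:
Path 1: lam → tau ← eta ← phi
  tau is a collider here and neither tau nor any of its descendants is conditioned on, so the collider stays closed — the path is blocked at tau.
Path 2: lam → theta ← sigma → tau ← eta ← phi
  sigma is a fork here and sigma is conditioned on, so the path is blocked at sigma.
Path 3: lam → theta ← sigma → delta → tau ← eta ← phi
  sigma is a fork here and sigma is conditioned on, so the path is blocked at sigma.
Path 4: lam → eta ← phi
  eta is a collider and eta is conditioned on, which opens it — no node blocks this path, so it is active.
Since the path lam → eta ← phi is active, lam and phi are not d-separated given {eta, sigma, theta}.

No — lam and phi are not d-separated given {eta, sigma, theta}.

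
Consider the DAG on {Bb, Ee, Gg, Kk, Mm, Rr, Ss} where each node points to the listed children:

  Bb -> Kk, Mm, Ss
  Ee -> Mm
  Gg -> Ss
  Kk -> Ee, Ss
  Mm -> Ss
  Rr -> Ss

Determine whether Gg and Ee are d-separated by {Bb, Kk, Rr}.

Yes

There are 6 undirected paths between Gg and Ee; checking each against the conditioning set {Bb, Kk, Rr}:
Path 1: Gg → Ss ← Mm ← Ee
  Ss is a collider here and neither Ss nor any of its descendants is conditioned on, so the collider stays closed — the path is blocked at Ss.
Path 2: Gg → Ss ← Mm ← Bb → Kk → Ee
  Ss is a collider here and neither Ss nor any of its descendants is conditioned on, so the collider stays closed — the path is blocked at Ss.
Path 3: Gg → Ss ← Kk → Ee
  Ss is a collider here and neither Ss nor any of its descendants is conditioned on, so the collider stays closed — the path is blocked at Ss.
Path 4: Gg → Ss ← Kk ← Bb → Mm ← Ee
  Ss is a collider here and neither Ss nor any of its descendants is conditioned on, so the collider stays closed — the path is blocked at Ss.
Path 5: Gg → Ss ← Bb → Mm ← Ee
  Ss is a collider here and neither Ss nor any of its descendants is conditioned on, so the collider stays closed — the path is blocked at Ss.
Path 6: Gg → Ss ← Bb → Kk → Ee
  Ss is a collider here and neither Ss nor any of its descendants is conditioned on, so the collider stays closed — the path is blocked at Ss.
Since every path is blocked, d-separation holds.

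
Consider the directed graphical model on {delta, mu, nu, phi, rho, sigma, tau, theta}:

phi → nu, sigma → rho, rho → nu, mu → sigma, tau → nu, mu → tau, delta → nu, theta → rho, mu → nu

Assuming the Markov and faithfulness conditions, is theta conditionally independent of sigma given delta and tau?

Yes

Enumerating the 3 paths from theta to sigma and testing each for blocking by {delta, tau}:
Path 1: theta → rho → nu ← mu → sigma
  nu is a collider here and neither nu nor any of its descendants is conditioned on, so the collider stays closed — the path is blocked at nu.
Path 2: theta → rho → nu ← tau ← mu → sigma
  nu is a collider here and neither nu nor any of its descendants is conditioned on, so the collider stays closed — the path is blocked at nu.
Path 3: theta → rho ← sigma
  rho is a collider here and neither rho nor any of its descendants is conditioned on, so the collider stays closed — the path is blocked at rho.
Every path is blocked, so theta and sigma are d-separated given {delta, tau}.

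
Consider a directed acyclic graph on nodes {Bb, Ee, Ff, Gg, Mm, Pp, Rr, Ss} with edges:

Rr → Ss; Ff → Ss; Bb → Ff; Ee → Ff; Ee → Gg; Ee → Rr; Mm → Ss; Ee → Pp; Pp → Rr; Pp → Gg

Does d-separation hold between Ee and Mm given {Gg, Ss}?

We examine all 4 paths between Ee and Mm:
Path 1: Ee → Pp → Rr → Ss ← Mm
  Pp is a chain and Pp is not conditioned on; Rr is a chain and Rr is not conditioned on; Ss is a collider and Ss is conditioned on, which opens it — no node blocks this path, so it is active.
Path 2: Ee → Rr → Ss ← Mm
  Rr is a chain and Rr is not conditioned on; Ss is a collider and Ss is conditioned on, which opens it — no node blocks this path, so it is active.
Path 3: Ee → Gg ← Pp → Rr → Ss ← Mm
  Gg is a collider and Gg is conditioned on, which opens it; Pp is a fork and Pp is not conditioned on; Rr is a chain and Rr is not conditioned on; Ss is a collider and Ss is conditioned on, which opens it — no node blocks this path, so it is active.
Path 4: Ee → Ff → Ss ← Mm
  Ff is a chain and Ff is not conditioned on; Ss is a collider and Ss is conditioned on, which opens it — no node blocks this path, so it is active.
At least one path is unblocked, so d-separation fails.

No — Ee and Mm are not d-separated given {Gg, Ss}.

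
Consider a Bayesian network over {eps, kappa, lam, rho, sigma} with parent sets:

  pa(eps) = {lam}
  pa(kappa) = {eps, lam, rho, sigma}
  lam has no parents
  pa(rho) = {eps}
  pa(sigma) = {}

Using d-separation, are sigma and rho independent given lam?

Yes — sigma and rho are d-separated given {lam}.

We examine all 3 paths between sigma and rho:
  1. sigma → kappa ← rho — kappa:collider[blocks] ⇒ blocked
  2. sigma → kappa ← eps → rho — kappa:collider[blocks]; eps:fork[open] ⇒ blocked
  3. sigma → kappa ← lam → eps → rho — kappa:collider[blocks]; lam:fork[blocks]; eps:chain[open] ⇒ blocked
All paths are blocked; sigma ⊥ rho | {lam} holds.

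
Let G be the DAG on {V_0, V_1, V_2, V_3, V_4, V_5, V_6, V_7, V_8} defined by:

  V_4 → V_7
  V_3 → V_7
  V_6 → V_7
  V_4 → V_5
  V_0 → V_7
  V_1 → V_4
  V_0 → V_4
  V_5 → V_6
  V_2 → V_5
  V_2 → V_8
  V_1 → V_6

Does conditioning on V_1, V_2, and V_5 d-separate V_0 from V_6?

Yes

There are 6 undirected paths between V_0 and V_6; checking each against the conditioning set {V_1, V_2, V_5}:
Path 1: V_0 → V_7 ← V_6
  V_7 is a collider here and neither V_7 nor any of its descendants is conditioned on, so the collider stays closed — the path is blocked at V_7.
Path 2: V_0 → V_7 ← V_4 → V_5 → V_6
  V_7 is a collider here and neither V_7 nor any of its descendants is conditioned on, so the collider stays closed — the path is blocked at V_7.
Path 3: V_0 → V_7 ← V_4 ← V_1 → V_6
  V_7 is a collider here and neither V_7 nor any of its descendants is conditioned on, so the collider stays closed — the path is blocked at V_7.
Path 4: V_0 → V_4 → V_7 ← V_6
  V_7 is a collider here and neither V_7 nor any of its descendants is conditioned on, so the collider stays closed — the path is blocked at V_7.
Path 5: V_0 → V_4 → V_5 → V_6
  V_5 is a chain here and V_5 is conditioned on, so the path is blocked at V_5.
Path 6: V_0 → V_4 ← V_1 → V_6
  V_1 is a fork here and V_1 is conditioned on, so the path is blocked at V_1.
All paths are blocked; V_0 ⊥ V_6 | {V_1, V_2, V_5} holds.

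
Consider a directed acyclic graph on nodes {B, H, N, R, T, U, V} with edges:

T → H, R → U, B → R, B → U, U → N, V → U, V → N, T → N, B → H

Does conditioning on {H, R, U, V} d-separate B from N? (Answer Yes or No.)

No

We examine all 5 paths between B and N:
  1. B → U → N — U:chain[blocks] ⇒ blocked
  2. B → U ← V → N — U:collider[open]; V:fork[blocks] ⇒ blocked
  3. B → R → U → N — R:chain[blocks]; U:chain[blocks] ⇒ blocked
  4. B → R → U ← V → N — R:chain[blocks]; U:collider[open]; V:fork[blocks] ⇒ blocked
  5. B → H ← T → N — H:collider[open]; T:fork[open] ⇒ active
At least one path is unblocked, so d-separation fails.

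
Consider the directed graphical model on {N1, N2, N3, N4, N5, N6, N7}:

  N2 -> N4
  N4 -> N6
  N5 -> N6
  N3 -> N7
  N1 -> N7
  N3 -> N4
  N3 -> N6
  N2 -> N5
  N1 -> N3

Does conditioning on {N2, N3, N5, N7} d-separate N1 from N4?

Yes — N1 and N4 are d-separated given {N2, N3, N5, N7}.

We examine all 6 paths between N1 and N4:
Path 1: N1 → N3 → N4
  N3 is a chain here and N3 is conditioned on, so the path is blocked at N3.
Path 2: N1 → N3 → N6 ← N5 ← N2 → N4
  N3 is a chain here and N3 is conditioned on, so the path is blocked at N3.
Path 3: N1 → N3 → N6 ← N4
  N3 is a chain here and N3 is conditioned on, so the path is blocked at N3.
Path 4: N1 → N7 ← N3 → N4
  N3 is a fork here and N3 is conditioned on, so the path is blocked at N3.
Path 5: N1 → N7 ← N3 → N6 ← N5 ← N2 → N4
  N3 is a fork here and N3 is conditioned on, so the path is blocked at N3.
Path 6: N1 → N7 ← N3 → N6 ← N4
  N3 is a fork here and N3 is conditioned on, so the path is blocked at N3.
Every path is blocked, so N1 and N4 are d-separated given {N2, N3, N5, N7}.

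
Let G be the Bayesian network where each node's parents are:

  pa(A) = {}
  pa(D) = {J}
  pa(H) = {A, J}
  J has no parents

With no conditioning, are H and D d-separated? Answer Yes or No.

No

Only one path connects H and D:
  1. H ← J → D — J:fork[open] ⇒ active
At least one path is unblocked, so d-separation fails.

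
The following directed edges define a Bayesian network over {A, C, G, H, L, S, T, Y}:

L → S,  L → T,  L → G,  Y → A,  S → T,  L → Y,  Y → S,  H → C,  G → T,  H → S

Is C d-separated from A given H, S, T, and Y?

4 paths connect C and A; each must be blocked for d-separation to hold:
Path 1: C ← H → S ← Y → A
  H is a fork here and H is conditioned on, so the path is blocked at H.
Path 2: C ← H → S → T ← G ← L → Y → A
  H is a fork here and H is conditioned on, so the path is blocked at H.
Path 3: C ← H → S → T ← L → Y → A
  H is a fork here and H is conditioned on, so the path is blocked at H.
Path 4: C ← H → S ← L → Y → A
  H is a fork here and H is conditioned on, so the path is blocked at H.
Since every path is blocked, d-separation holds.

Yes — C and A are d-separated given {H, S, T, Y}.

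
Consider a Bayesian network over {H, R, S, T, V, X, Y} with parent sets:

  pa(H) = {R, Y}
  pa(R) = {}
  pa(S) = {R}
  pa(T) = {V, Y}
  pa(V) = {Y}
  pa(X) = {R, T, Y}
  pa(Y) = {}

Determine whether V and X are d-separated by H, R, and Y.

6 paths connect V and X; each must be blocked for d-separation to hold:
  1. V → T → X — T:chain[open] ⇒ active
  2. V → T ← Y → H ← R → X — T:collider[blocks]; Y:fork[blocks]; H:collider[open]; R:fork[blocks] ⇒ blocked
  3. V → T ← Y → X — T:collider[blocks]; Y:fork[blocks] ⇒ blocked
  4. V ← Y → H ← R → X — Y:fork[blocks]; H:collider[open]; R:fork[blocks] ⇒ blocked
  5. V ← Y → X — Y:fork[blocks] ⇒ blocked
  6. V ← Y → T → X — Y:fork[blocks]; T:chain[open] ⇒ blocked
Because an active path exists, V and X are not d-separated.

No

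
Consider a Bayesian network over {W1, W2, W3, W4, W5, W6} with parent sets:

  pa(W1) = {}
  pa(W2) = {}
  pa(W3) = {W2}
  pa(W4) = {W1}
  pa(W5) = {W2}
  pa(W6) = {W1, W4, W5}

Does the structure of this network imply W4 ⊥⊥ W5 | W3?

Yes

Enumerating the 2 paths from W4 to W5 and testing each for blocking by {W3}:
Path 1: W4 ← W1 → W6 ← W5
  W6 is a collider here and neither W6 nor any of its descendants is conditioned on, so the collider stays closed — the path is blocked at W6.
Path 2: W4 → W6 ← W5
  W6 is a collider here and neither W6 nor any of its descendants is conditioned on, so the collider stays closed — the path is blocked at W6.
Every path is blocked, so W4 and W5 are d-separated given {W3}.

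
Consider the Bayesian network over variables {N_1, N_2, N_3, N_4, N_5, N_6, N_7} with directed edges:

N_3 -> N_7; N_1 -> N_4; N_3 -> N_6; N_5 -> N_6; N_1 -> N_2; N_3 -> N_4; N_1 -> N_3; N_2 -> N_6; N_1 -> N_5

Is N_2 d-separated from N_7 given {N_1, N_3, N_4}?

Enumerating the 6 paths from N_2 to N_7 and testing each for blocking by {N_1, N_3, N_4}:
Path 1: N_2 → N_6 ← N_3 → N_7
  N_6 is a collider here and neither N_6 nor any of its descendants is conditioned on, so the collider stays closed — the path is blocked at N_6.
Path 2: N_2 → N_6 ← N_5 ← N_1 → N_3 → N_7
  N_6 is a collider here and neither N_6 nor any of its descendants is conditioned on, so the collider stays closed — the path is blocked at N_6.
Path 3: N_2 → N_6 ← N_5 ← N_1 → N_4 ← N_3 → N_7
  N_6 is a collider here and neither N_6 nor any of its descendants is conditioned on, so the collider stays closed — the path is blocked at N_6.
Path 4: N_2 ← N_1 → N_3 → N_7
  N_1 is a fork here and N_1 is conditioned on, so the path is blocked at N_1.
Path 5: N_2 ← N_1 → N_4 ← N_3 → N_7
  N_1 is a fork here and N_1 is conditioned on, so the path is blocked at N_1.
Path 6: N_2 ← N_1 → N_5 → N_6 ← N_3 → N_7
  N_1 is a fork here and N_1 is conditioned on, so the path is blocked at N_1.
All paths are blocked; N_2 ⊥ N_7 | {N_1, N_3, N_4} holds.

Yes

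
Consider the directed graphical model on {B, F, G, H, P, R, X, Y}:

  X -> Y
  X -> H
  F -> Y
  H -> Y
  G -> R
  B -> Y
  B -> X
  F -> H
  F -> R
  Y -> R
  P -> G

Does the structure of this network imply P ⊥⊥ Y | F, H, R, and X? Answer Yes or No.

5 paths connect P and Y; each must be blocked for d-separation to hold:
Path 1: P → G → R ← Y
  G is a chain and G is not conditioned on; R is a collider and R is conditioned on, which opens it — no node blocks this path, so it is active.
Path 2: P → G → R ← F → Y
  F is a fork here and F is conditioned on, so the path is blocked at F.
Path 3: P → G → R ← F → H → Y
  F is a fork here and F is conditioned on, so the path is blocked at F.
Path 4: P → G → R ← F → H ← X → Y
  F is a fork here and F is conditioned on, so the path is blocked at F.
Path 5: P → G → R ← F → H ← X ← B → Y
  F is a fork here and F is conditioned on, so the path is blocked at F.
Because an active path exists, P and Y are not d-separated.

No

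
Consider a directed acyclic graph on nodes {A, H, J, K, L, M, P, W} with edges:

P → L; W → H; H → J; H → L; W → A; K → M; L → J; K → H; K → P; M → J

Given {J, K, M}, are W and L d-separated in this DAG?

No — W and L are not d-separated given {J, K, M}.

Enumerating the 5 paths from W to L and testing each for blocking by {J, K, M}:
Path 1: W → H → L
  H is a chain and H is not conditioned on — no node blocks this path, so it is active.
Path 2: W → H ← K → M → J ← L
  K is a fork here and K is conditioned on, so the path is blocked at K.
Path 3: W → H ← K → P → L
  K is a fork here and K is conditioned on, so the path is blocked at K.
Path 4: W → H → J ← M ← K → P → L
  M is a chain here and M is conditioned on, so the path is blocked at M.
Path 5: W → H → J ← L
  H is a chain and H is not conditioned on; J is a collider and J is conditioned on, which opens it — no node blocks this path, so it is active.
At least one path is unblocked, so d-separation fails.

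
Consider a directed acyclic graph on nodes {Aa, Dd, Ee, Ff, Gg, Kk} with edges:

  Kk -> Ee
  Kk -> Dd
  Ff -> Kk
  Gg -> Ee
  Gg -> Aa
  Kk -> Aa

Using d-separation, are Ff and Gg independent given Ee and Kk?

Yes

Enumerating the 2 paths from Ff to Gg and testing each for blocking by {Ee, Kk}:
Path 1: Ff → Kk → Aa ← Gg
  Kk is a chain here and Kk is conditioned on, so the path is blocked at Kk.
Path 2: Ff → Kk → Ee ← Gg
  Kk is a chain here and Kk is conditioned on, so the path is blocked at Kk.
All paths are blocked; Ff ⊥ Gg | {Ee, Kk} holds.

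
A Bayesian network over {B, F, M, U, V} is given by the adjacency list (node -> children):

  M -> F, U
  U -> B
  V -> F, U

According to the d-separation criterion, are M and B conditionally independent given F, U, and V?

Yes — M and B are d-separated given {F, U, V}.

There are 2 undirected paths between M and B; checking each against the conditioning set {F, U, V}:
Path 1: M → U → B
  U is a chain here and U is conditioned on, so the path is blocked at U.
Path 2: M → F ← V → U → B
  V is a fork here and V is conditioned on, so the path is blocked at V.
Every path is blocked, so M and B are d-separated given {F, U, V}.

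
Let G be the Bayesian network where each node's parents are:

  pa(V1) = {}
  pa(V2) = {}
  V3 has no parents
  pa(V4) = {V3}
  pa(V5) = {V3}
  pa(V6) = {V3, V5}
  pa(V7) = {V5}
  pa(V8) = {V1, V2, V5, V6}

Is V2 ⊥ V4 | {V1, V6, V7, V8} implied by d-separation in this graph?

Enumerating the 4 paths from V2 to V4 and testing each for blocking by {V1, V6, V7, V8}:
Path 1: V2 → V8 ← V5 ← V3 → V4
  V8 is a collider and V8 is conditioned on, which opens it; V5 is a chain and V5 is not conditioned on; V3 is a fork and V3 is not conditioned on — no node blocks this path, so it is active.
Path 2: V2 → V8 ← V5 → V6 ← V3 → V4
  V8 is a collider and V8 is conditioned on, which opens it; V5 is a fork and V5 is not conditioned on; V6 is a collider and V6 is conditioned on, which opens it; V3 is a fork and V3 is not conditioned on — no node blocks this path, so it is active.
Path 3: V2 → V8 ← V6 ← V3 → V4
  V6 is a chain here and V6 is conditioned on, so the path is blocked at V6.
Path 4: V2 → V8 ← V6 ← V5 ← V3 → V4
  V6 is a chain here and V6 is conditioned on, so the path is blocked at V6.
Because an active path exists, V2 and V4 are not d-separated.

No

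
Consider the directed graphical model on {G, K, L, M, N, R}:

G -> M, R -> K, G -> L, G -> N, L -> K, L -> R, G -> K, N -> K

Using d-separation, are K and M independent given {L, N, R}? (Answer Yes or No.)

4 paths connect K and M; each must be blocked for d-separation to hold:
Path 1: K ← G → M
  G is a fork and G is not conditioned on — no node blocks this path, so it is active.
Path 2: K ← N ← G → M
  N is a chain here and N is conditioned on, so the path is blocked at N.
Path 3: K ← L ← G → M
  L is a chain here and L is conditioned on, so the path is blocked at L.
Path 4: K ← R ← L ← G → M
  R is a chain here and R is conditioned on, so the path is blocked at R.
Because an active path exists, K and M are not d-separated.

No — K and M are not d-separated given {L, N, R}.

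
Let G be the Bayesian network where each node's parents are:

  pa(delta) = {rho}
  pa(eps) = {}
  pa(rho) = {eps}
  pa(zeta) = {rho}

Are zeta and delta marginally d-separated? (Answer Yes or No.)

Only one path connects zeta and delta:
Path 1: zeta ← rho → delta
  rho is a fork and rho is not conditioned on — no node blocks this path, so it is active.
At least one path is unblocked, so d-separation fails.

No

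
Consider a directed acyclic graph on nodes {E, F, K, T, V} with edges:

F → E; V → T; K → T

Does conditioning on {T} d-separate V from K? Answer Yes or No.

There is one path between V and K:
  1. V → T ← K — T:collider[open] ⇒ active
Since the path V → T ← K is active, V and K are not d-separated given {T}.

No — V and K are not d-separated given {T}.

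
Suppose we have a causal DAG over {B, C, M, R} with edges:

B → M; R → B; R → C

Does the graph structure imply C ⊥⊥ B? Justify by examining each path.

No

The only undirected path from C to B is:
  1. C ← R → B — R:fork[open] ⇒ active
Since the path C ← R → B is active, C and B are not d-separated given ∅.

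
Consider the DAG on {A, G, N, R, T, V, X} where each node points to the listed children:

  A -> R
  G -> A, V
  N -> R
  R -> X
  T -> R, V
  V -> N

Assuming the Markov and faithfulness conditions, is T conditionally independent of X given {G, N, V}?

3 paths connect T and X; each must be blocked for d-separation to hold:
Path 1: T → V → N → R → X
  V is a chain here and V is conditioned on, so the path is blocked at V.
Path 2: T → V ← G → A → R → X
  G is a fork here and G is conditioned on, so the path is blocked at G.
Path 3: T → R → X
  R is a chain and R is not conditioned on — no node blocks this path, so it is active.
Because an active path exists, T and X are not d-separated.

No — T and X are not d-separated given {G, N, V}.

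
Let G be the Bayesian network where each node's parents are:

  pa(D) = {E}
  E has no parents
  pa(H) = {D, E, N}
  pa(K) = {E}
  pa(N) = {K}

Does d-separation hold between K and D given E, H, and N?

Enumerating the 4 paths from K to D and testing each for blocking by {E, H, N}:
  1. K ← E → H ← D — E:fork[blocks]; H:collider[open] ⇒ blocked
  2. K ← E → D — E:fork[blocks] ⇒ blocked
  3. K → N → H ← E → D — N:chain[blocks]; H:collider[open]; E:fork[blocks] ⇒ blocked
  4. K → N → H ← D — N:chain[blocks]; H:collider[open] ⇒ blocked
Every path is blocked, so K and D are d-separated given {E, H, N}.

Yes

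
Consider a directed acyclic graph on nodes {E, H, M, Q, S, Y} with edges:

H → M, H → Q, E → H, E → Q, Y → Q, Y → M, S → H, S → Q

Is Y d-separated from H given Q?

No — Y and H are not d-separated given {Q}.

Enumerating the 4 paths from Y to H and testing each for blocking by {Q}:
Path 1: Y → Q ← H
  Q is a collider and Q is conditioned on, which opens it — no node blocks this path, so it is active.
Path 2: Y → Q ← E → H
  Q is a collider and Q is conditioned on, which opens it; E is a fork and E is not conditioned on — no node blocks this path, so it is active.
Path 3: Y → Q ← S → H
  Q is a collider and Q is conditioned on, which opens it; S is a fork and S is not conditioned on — no node blocks this path, so it is active.
Path 4: Y → M ← H
  M is a collider here and neither M nor any of its descendants is conditioned on, so the collider stays closed — the path is blocked at M.
Since the path Y → Q ← H is active, Y and H are not d-separated given {Q}.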